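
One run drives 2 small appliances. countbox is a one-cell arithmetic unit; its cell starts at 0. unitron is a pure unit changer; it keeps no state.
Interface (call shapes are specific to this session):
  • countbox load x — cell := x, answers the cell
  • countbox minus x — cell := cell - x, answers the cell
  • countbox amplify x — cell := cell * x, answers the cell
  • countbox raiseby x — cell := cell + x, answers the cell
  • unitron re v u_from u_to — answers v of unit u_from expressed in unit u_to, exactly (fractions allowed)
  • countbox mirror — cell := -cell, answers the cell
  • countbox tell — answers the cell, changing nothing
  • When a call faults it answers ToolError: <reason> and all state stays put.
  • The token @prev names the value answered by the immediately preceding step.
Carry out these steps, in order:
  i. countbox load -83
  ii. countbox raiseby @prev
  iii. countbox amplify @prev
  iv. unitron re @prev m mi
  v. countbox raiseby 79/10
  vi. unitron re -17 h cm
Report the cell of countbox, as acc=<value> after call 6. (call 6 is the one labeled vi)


-> countbox load(x→-83)
<- -83
-> countbox raiseby(x→@prev)
<- -166
-> countbox amplify(x→@prev)
<- 27556
-> unitron re(v→@prev, u_from→m, u_to→mi)
<- 861125/50292
-> countbox raiseby(x→79/10)
<- 275639/10
-> unitron re(v→-17, u_from→h, u_to→cm)
<- ToolError: incompatible units

Answer: acc=275639/10


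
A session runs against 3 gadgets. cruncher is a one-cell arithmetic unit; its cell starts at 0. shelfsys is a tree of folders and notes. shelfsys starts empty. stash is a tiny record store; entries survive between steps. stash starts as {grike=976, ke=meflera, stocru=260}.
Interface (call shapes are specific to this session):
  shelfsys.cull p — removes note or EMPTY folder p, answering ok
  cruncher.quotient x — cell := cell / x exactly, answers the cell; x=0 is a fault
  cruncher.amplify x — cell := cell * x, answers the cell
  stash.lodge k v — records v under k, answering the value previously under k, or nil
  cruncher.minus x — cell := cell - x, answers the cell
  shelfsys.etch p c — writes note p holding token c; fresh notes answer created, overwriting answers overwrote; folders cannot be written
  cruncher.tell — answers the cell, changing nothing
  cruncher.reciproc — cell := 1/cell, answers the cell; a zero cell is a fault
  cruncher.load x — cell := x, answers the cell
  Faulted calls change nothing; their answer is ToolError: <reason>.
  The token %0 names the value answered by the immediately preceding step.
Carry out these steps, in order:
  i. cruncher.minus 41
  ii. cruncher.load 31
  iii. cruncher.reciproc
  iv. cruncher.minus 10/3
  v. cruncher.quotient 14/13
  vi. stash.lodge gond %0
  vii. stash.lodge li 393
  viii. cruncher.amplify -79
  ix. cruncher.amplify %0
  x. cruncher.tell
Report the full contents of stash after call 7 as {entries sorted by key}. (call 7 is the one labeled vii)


Answer: {gond=-3991/1302, grike=976, ke=meflera, li=393, stocru=260}

Derivation:
Act: cruncher.minus[x→41]
Obs: -41
Act: cruncher.load[x→31]
Obs: 31
Act: cruncher.reciproc[]
Obs: 1/31
Act: cruncher.minus[x→10/3]
Obs: -307/93
Act: cruncher.quotient[x→14/13]
Obs: -3991/1302
Act: stash.lodge[k→gond; v→%0]
Obs: nil
Act: stash.lodge[k→li; v→393]
Obs: nil
Act: cruncher.amplify[x→-79]
Obs: 315289/1302
Act: cruncher.amplify[x→%0]
Obs: 99407153521/1695204
Act: cruncher.tell[]
Obs: 99407153521/1695204


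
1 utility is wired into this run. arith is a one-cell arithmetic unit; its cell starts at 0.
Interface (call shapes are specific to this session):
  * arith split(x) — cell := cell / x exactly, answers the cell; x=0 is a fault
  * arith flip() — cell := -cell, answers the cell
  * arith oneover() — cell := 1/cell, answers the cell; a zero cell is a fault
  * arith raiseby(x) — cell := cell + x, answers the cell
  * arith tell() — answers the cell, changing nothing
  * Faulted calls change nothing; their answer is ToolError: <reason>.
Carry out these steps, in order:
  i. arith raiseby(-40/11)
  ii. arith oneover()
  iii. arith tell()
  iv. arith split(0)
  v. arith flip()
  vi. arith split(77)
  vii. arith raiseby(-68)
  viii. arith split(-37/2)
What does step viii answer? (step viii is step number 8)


Next I call arith raiseby using x='-40/11', and see -40/11.
I invoke arith oneover(), which returns -11/40.
I use arith tell(), yielding -11/40.
Next I call arith split using x='0', yielding ToolError: division by zero.
Next I call arith flip, giving 11/40.
Calling arith split using x='77', and observe 1/280.
I call arith raiseby using x='-68', and see -19039/280.
Next I call arith split using x='-37/2', — result: 19039/5180.

Answer: 19039/5180


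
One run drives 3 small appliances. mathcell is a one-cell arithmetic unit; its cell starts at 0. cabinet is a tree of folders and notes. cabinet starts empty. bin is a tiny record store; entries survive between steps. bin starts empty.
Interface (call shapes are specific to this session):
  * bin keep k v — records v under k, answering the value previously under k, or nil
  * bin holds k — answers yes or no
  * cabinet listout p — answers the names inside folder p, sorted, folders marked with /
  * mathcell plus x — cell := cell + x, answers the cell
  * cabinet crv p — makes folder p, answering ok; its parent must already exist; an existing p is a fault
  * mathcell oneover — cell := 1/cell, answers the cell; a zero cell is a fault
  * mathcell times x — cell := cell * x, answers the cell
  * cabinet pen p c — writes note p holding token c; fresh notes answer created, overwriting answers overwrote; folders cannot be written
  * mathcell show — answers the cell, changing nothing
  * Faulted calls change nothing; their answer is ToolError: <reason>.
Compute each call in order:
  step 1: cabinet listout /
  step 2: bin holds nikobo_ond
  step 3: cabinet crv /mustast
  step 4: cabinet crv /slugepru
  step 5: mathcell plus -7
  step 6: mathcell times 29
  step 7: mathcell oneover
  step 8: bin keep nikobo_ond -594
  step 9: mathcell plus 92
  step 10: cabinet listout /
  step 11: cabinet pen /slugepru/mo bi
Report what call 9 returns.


[in] cabinet listout /
= []
[in] bin holds nikobo_ond
= no
[in] cabinet crv /mustast
= ok
[in] cabinet crv /slugepru
= ok
[in] mathcell plus -7
= -7
[in] mathcell times 29
= -203
[in] mathcell oneover
= -1/203
[in] bin keep nikobo_ond -594
= nil
[in] mathcell plus 92
= 18675/203
[in] cabinet listout /
= [mustast/, slugepru/]
[in] cabinet pen /slugepru/mo bi
= created

Answer: 18675/203


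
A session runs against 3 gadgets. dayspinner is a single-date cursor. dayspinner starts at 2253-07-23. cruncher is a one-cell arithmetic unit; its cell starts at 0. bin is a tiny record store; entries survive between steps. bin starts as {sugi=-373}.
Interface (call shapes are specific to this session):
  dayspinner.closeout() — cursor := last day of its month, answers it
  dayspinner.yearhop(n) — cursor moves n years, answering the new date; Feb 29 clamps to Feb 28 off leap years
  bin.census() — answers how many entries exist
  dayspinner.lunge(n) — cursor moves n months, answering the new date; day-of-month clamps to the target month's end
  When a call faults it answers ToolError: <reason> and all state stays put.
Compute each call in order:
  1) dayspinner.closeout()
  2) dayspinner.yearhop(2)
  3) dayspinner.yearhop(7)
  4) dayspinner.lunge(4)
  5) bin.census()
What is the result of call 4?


I use dayspinner.closeout(), — result: 2253-07-31.
Using dayspinner.yearhop with n→2, → 2255-07-31.
Next I call dayspinner.yearhop with n→7, giving 2262-07-31.
I run dayspinner.lunge with n→4, yielding 2262-11-30.
Now I run bin.census(), and see 1.

Answer: 2262-11-30


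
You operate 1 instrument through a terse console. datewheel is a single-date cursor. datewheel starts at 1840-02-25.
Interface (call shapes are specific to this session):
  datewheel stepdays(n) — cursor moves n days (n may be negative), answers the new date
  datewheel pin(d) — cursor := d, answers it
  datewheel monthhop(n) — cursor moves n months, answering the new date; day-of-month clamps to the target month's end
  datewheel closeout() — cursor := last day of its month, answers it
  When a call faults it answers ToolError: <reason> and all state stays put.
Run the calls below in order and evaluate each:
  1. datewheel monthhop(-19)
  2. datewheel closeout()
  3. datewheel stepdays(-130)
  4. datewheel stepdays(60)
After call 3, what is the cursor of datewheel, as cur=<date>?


Act: datewheel monthhop[n: -19]
Obs: 1838-07-25
Act: datewheel closeout[]
Obs: 1838-07-31
Act: datewheel stepdays[n: -130]
Obs: 1838-03-23
Act: datewheel stepdays[n: 60]
Obs: 1838-05-22

Answer: cur=1838-03-23


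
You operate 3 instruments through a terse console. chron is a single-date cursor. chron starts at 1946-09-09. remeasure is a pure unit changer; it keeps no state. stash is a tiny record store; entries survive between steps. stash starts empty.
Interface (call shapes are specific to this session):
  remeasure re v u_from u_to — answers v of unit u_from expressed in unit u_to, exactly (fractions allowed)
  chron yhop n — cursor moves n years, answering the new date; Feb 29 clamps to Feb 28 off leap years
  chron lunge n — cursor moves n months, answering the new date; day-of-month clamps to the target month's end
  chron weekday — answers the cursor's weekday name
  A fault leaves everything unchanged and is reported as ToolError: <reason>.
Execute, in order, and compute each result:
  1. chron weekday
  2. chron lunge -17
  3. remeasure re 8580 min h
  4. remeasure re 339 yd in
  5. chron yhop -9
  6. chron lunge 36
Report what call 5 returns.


Answer: 1936-04-09

Derivation:
% 1. chron weekday() -> Monday
% 2. chron lunge(n: -17) -> 1945-04-09
% 3. remeasure re(v: 8580, u_from: min, u_to: h) -> 143
% 4. remeasure re(v: 339, u_from: yd, u_to: in) -> 12204
% 5. chron yhop(n: -9) -> 1936-04-09
% 6. chron lunge(n: 36) -> 1939-04-09


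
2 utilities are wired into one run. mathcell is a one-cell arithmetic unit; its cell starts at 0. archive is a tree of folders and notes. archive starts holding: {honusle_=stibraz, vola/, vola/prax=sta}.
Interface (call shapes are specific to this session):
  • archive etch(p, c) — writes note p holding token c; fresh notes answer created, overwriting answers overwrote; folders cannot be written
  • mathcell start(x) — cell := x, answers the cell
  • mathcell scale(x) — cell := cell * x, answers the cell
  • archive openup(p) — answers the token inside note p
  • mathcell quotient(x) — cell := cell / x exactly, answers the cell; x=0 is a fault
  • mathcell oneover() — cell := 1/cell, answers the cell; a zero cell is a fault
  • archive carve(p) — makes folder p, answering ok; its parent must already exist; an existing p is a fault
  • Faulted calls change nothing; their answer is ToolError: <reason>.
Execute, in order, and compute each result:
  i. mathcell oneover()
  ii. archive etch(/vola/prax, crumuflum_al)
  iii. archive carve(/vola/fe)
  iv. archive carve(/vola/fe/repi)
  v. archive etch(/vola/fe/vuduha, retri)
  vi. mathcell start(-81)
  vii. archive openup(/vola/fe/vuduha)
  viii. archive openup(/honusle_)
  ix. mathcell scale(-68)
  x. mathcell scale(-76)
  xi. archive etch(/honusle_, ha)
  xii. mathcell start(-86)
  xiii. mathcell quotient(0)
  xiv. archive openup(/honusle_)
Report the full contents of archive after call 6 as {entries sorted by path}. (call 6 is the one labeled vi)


Answer: {honusle_=stibraz, vola/, vola/fe/, vola/fe/repi/, vola/fe/vuduha=retri, vola/prax=crumuflum_al}

Derivation:
==> mathcell oneover()
<== ToolError: reciprocal of zero
==> archive etch(p='/vola/prax', c='crumuflum_al')
<== overwrote
==> archive carve(p='/vola/fe')
<== ok
==> archive carve(p='/vola/fe/repi')
<== ok
==> archive etch(p='/vola/fe/vuduha', c='retri')
<== created
==> mathcell start(x='-81')
<== -81
==> archive openup(p='/vola/fe/vuduha')
<== retri
==> archive openup(p='/honusle_')
<== stibraz
==> mathcell scale(x='-68')
<== 5508
==> mathcell scale(x='-76')
<== -418608
==> archive etch(p='/honusle_', c='ha')
<== overwrote
==> mathcell start(x='-86')
<== -86
==> mathcell quotient(x='0')
<== ToolError: division by zero
==> archive openup(p='/honusle_')
<== ha


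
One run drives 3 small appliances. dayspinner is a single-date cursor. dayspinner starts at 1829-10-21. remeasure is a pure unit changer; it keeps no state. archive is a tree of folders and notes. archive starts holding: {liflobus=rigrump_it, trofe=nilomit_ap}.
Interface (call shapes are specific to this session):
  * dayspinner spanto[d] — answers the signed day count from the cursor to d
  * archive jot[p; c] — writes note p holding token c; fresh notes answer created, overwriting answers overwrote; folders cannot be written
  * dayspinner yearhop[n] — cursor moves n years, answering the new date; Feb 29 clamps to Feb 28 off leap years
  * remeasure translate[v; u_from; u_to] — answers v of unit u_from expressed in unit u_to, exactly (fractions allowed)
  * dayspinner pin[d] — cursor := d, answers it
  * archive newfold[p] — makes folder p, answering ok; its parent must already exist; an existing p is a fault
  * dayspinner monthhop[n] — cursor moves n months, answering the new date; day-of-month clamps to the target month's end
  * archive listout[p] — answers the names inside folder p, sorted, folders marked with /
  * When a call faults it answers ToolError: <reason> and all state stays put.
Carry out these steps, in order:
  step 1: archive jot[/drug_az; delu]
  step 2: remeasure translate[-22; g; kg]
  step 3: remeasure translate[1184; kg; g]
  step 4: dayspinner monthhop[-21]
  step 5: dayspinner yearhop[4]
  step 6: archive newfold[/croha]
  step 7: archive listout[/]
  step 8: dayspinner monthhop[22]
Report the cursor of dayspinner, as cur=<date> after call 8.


-- 1. archive jot(p: /drug_az, c: delu) => created
-- 2. remeasure translate(v: -22, u_from: g, u_to: kg) => -11/500
-- 3. remeasure translate(v: 1184, u_from: kg, u_to: g) => 1184000
-- 4. dayspinner monthhop(n: -21) => 1828-01-21
-- 5. dayspinner yearhop(n: 4) => 1832-01-21
-- 6. archive newfold(p: /croha) => ok
-- 7. archive listout(p: /) => [croha/, drug_az, liflobus, trofe]
-- 8. dayspinner monthhop(n: 22) => 1833-11-21

Answer: cur=1833-11-21


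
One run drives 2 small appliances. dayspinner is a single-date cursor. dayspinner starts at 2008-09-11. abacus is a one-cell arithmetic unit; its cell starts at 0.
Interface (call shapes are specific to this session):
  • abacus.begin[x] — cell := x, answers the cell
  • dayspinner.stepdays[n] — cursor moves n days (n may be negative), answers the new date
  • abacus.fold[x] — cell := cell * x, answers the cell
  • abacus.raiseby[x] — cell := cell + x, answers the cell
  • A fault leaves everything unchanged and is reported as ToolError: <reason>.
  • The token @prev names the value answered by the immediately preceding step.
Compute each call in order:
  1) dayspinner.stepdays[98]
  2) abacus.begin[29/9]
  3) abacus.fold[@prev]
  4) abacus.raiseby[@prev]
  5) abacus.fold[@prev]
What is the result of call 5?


% dayspinner.stepdays n→98
  2008-12-18
% abacus.begin x→29/9
  29/9
% abacus.fold x→@prev
  841/81
% abacus.raiseby x→@prev
  1682/81
% abacus.fold x→@prev
  2829124/6561

Answer: 2829124/6561


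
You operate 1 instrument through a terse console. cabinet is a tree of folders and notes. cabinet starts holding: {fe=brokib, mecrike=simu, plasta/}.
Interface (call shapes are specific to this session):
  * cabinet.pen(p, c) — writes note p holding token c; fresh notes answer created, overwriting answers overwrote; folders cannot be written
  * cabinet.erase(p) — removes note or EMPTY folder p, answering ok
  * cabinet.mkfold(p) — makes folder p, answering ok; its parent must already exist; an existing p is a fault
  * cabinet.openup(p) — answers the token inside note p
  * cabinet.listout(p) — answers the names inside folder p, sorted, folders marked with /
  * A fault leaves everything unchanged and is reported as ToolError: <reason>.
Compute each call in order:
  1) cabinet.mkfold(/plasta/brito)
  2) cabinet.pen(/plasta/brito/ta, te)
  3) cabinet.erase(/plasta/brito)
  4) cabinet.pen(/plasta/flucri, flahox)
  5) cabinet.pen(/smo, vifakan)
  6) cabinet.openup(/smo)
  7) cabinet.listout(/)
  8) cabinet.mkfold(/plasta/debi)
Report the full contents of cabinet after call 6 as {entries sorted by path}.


Answer: {fe=brokib, mecrike=simu, plasta/, plasta/brito/, plasta/brito/ta=te, plasta/flucri=flahox, smo=vifakan}

Derivation:
Calling cabinet.mkfold on p: /plasta/brito, and get ok.
Calling cabinet.pen on p: /plasta/brito/ta, c: te, which returns created.
I use cabinet.erase on p: /plasta/brito, and see ToolError: not empty.
I run cabinet.pen on p: /plasta/flucri, c: flahox, → created.
I run cabinet.pen on p: /smo, c: vifakan, and get created.
Next I call cabinet.openup on p: /smo, giving vifakan.
Now I run cabinet.listout on p: /, → [fe, mecrike, plasta/, smo].
Next I call cabinet.mkfold on p: /plasta/debi, and observe ok.


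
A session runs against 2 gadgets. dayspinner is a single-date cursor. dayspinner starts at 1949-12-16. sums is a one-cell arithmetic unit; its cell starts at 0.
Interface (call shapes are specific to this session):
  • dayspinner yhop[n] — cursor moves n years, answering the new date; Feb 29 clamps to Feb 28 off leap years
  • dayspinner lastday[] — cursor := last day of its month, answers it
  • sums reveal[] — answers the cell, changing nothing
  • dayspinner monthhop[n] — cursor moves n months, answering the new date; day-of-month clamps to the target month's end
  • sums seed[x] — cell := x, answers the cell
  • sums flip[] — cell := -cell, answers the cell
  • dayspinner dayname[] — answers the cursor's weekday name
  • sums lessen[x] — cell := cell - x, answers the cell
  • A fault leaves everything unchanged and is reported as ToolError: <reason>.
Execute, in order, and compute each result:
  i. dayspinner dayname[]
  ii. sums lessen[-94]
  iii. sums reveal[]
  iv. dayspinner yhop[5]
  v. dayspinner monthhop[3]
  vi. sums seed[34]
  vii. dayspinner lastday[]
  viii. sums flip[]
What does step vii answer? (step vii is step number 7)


Answer: 1955-03-31

Derivation:
[in] dayspinner dayname
:: Friday
[in] sums lessen x='-94'
:: 94
[in] sums reveal
:: 94
[in] dayspinner yhop n='5'
:: 1954-12-16
[in] dayspinner monthhop n='3'
:: 1955-03-16
[in] sums seed x='34'
:: 34
[in] dayspinner lastday
:: 1955-03-31
[in] sums flip
:: -34


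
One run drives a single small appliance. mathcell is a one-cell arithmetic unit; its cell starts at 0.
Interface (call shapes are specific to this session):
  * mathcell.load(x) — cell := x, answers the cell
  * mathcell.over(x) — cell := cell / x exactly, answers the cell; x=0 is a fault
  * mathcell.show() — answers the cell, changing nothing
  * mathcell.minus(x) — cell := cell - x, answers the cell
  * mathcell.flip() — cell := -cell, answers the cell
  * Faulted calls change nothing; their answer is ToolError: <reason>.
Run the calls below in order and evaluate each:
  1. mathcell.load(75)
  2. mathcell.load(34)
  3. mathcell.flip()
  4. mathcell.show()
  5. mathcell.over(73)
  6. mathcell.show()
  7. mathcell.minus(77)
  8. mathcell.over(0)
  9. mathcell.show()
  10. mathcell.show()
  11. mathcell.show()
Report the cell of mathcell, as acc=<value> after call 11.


CALL mathcell.load[x→75]
RET  75
CALL mathcell.load[x→34]
RET  34
CALL mathcell.flip[]
RET  -34
CALL mathcell.show[]
RET  -34
CALL mathcell.over[x→73]
RET  -34/73
CALL mathcell.show[]
RET  -34/73
CALL mathcell.minus[x→77]
RET  -5655/73
CALL mathcell.over[x→0]
RET  ToolError: division by zero
CALL mathcell.show[]
RET  -5655/73
CALL mathcell.show[]
RET  -5655/73
CALL mathcell.show[]
RET  -5655/73

Answer: acc=-5655/73


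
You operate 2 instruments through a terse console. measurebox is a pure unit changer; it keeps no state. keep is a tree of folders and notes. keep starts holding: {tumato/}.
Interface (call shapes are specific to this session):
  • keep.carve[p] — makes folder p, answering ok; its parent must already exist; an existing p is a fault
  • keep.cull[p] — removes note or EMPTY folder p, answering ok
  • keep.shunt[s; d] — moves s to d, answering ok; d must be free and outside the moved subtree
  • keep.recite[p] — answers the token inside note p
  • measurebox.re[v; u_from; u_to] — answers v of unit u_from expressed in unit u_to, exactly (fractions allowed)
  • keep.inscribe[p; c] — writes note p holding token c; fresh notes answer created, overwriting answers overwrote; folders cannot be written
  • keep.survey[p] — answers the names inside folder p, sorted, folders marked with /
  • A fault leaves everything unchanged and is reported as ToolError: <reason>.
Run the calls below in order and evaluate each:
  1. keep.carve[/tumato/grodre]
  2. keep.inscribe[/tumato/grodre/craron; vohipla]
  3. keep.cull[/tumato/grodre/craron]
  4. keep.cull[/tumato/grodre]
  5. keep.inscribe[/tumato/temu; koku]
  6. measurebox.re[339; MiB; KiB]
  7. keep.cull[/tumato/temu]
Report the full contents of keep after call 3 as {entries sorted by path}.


Answer: {tumato/, tumato/grodre/}

Derivation:
Invoking keep.carve using p=/tumato/grodre, giving ok.
I call keep.inscribe using p=/tumato/grodre/craron, c=vohipla, giving created.
Now I run keep.cull using p=/tumato/grodre/craron, giving ok.
I try keep.cull using p=/tumato/grodre, → ok.
I run keep.inscribe using p=/tumato/temu, c=koku, and observe created.
Next I call measurebox.re using v=339, u_from=MiB, u_to=KiB, and get 347136.
Using keep.cull using p=/tumato/temu, and see ok.


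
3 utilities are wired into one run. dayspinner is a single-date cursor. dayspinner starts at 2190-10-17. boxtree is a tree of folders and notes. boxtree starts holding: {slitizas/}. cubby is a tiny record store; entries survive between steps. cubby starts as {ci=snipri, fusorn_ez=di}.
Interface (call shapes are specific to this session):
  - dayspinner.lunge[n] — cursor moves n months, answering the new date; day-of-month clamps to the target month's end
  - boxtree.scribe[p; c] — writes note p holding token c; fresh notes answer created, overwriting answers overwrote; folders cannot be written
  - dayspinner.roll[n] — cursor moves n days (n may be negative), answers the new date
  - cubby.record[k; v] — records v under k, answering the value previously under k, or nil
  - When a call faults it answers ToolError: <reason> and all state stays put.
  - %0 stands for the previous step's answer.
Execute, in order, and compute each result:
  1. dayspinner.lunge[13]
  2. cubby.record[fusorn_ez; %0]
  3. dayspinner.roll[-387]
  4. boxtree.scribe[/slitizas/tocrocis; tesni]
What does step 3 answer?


Answer: 2190-10-26

Derivation:
% 1. dayspinner.lunge(n='13') => 2191-11-17
% 2. cubby.record(k='fusorn_ez', v='%0') => di
% 3. dayspinner.roll(n='-387') => 2190-10-26
% 4. boxtree.scribe(p='/slitizas/tocrocis', c='tesni') => created


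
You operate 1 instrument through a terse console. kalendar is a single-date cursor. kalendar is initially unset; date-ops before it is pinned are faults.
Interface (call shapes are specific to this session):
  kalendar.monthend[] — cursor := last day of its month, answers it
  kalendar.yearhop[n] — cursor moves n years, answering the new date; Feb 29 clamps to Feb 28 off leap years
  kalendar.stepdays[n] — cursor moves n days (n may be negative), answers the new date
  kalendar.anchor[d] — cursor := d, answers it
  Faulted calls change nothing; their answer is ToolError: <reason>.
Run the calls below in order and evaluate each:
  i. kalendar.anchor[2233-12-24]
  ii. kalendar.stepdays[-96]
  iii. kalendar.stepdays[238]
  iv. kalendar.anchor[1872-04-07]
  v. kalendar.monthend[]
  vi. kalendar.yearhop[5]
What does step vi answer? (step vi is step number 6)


$ anchor 2233-12-24
[out] 2233-12-24
$ stepdays -96
[out] 2233-09-19
$ stepdays 238
[out] 2234-05-15
$ anchor 1872-04-07
[out] 1872-04-07
$ monthend
[out] 1872-04-30
$ yearhop 5
[out] 1877-04-30

Answer: 1877-04-30


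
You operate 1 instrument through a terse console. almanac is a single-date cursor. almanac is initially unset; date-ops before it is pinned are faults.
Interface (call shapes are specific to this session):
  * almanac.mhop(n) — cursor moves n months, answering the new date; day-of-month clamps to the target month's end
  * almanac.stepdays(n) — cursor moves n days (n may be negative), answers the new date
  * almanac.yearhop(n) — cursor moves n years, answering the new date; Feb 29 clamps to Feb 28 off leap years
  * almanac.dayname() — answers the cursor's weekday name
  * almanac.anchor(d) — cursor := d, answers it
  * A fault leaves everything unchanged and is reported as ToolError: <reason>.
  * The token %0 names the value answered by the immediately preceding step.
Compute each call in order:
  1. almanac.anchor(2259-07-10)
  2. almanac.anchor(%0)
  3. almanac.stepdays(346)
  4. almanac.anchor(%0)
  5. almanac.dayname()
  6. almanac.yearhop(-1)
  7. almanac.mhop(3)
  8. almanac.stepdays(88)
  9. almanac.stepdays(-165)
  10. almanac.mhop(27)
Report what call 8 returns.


Answer: 2259-12-17

Derivation:
Do: almanac.anchor[d: 2259-07-10]
See: 2259-07-10
Do: almanac.anchor[d: %0]
See: 2259-07-10
Do: almanac.stepdays[n: 346]
See: 2260-06-20
Do: almanac.anchor[d: %0]
See: 2260-06-20
Do: almanac.dayname[]
See: Wednesday
Do: almanac.yearhop[n: -1]
See: 2259-06-20
Do: almanac.mhop[n: 3]
See: 2259-09-20
Do: almanac.stepdays[n: 88]
See: 2259-12-17
Do: almanac.stepdays[n: -165]
See: 2259-07-05
Do: almanac.mhop[n: 27]
See: 2261-10-05


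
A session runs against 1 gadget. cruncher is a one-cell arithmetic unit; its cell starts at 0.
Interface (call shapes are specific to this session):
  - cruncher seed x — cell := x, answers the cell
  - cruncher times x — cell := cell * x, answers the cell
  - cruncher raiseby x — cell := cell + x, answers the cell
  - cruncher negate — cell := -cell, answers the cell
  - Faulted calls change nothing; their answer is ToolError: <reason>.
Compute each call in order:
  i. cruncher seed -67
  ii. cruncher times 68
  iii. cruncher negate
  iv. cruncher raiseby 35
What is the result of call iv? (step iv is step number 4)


Answer: 4591

Derivation:
-- 1. cruncher seed(x: -67) : -67
-- 2. cruncher times(x: 68) : -4556
-- 3. cruncher negate() : 4556
-- 4. cruncher raiseby(x: 35) : 4591


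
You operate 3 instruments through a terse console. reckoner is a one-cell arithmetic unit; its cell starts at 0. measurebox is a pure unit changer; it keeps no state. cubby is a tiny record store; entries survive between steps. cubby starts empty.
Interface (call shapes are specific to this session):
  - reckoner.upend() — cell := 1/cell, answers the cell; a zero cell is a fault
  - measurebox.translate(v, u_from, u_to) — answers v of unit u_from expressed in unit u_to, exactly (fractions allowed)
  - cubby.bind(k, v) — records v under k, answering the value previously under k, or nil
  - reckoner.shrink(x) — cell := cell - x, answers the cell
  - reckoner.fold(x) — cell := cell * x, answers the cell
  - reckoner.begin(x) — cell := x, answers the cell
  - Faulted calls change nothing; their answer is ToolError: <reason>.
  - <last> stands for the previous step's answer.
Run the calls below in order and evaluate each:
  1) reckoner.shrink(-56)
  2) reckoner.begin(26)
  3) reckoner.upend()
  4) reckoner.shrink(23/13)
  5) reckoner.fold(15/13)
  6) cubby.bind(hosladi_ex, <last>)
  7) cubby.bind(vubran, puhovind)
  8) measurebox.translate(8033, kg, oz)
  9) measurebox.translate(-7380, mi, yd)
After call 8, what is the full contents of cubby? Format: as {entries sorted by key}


Answer: {hosladi_ex=-675/338, vubran=puhovind}

Derivation:
[in] reckoner.shrink x: -56
:: 56
[in] reckoner.begin x: 26
:: 26
[in] reckoner.upend
:: 1/26
[in] reckoner.shrink x: 23/13
:: -45/26
[in] reckoner.fold x: 15/13
:: -675/338
[in] cubby.bind k: hosladi_ex v: <last>
:: nil
[in] cubby.bind k: vubran v: puhovind
:: nil
[in] measurebox.translate v: 8033 u_from: kg u_to: oz
:: 12852800000000/45359237
[in] measurebox.translate v: -7380 u_from: mi u_to: yd
:: -12988800


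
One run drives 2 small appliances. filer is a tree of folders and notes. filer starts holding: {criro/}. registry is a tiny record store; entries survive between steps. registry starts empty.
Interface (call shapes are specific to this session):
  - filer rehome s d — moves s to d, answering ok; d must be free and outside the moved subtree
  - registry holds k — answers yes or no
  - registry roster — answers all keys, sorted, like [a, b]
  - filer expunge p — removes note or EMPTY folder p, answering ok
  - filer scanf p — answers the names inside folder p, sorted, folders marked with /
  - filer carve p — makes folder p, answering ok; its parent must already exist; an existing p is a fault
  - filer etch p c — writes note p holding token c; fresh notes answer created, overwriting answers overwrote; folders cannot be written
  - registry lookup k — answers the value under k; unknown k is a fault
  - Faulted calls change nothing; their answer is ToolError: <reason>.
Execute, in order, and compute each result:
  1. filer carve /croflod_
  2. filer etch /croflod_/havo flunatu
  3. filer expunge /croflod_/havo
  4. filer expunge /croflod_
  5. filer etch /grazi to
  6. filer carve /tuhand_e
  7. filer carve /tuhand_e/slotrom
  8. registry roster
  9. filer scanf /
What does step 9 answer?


// filer carve(p→/croflod_) ~> ok
// filer etch(p→/croflod_/havo, c→flunatu) ~> created
// filer expunge(p→/croflod_/havo) ~> ok
// filer expunge(p→/croflod_) ~> ok
// filer etch(p→/grazi, c→to) ~> created
// filer carve(p→/tuhand_e) ~> ok
// filer carve(p→/tuhand_e/slotrom) ~> ok
// registry roster() ~> []
// filer scanf(p→/) ~> [criro/, grazi, tuhand_e/]

Answer: [criro/, grazi, tuhand_e/]


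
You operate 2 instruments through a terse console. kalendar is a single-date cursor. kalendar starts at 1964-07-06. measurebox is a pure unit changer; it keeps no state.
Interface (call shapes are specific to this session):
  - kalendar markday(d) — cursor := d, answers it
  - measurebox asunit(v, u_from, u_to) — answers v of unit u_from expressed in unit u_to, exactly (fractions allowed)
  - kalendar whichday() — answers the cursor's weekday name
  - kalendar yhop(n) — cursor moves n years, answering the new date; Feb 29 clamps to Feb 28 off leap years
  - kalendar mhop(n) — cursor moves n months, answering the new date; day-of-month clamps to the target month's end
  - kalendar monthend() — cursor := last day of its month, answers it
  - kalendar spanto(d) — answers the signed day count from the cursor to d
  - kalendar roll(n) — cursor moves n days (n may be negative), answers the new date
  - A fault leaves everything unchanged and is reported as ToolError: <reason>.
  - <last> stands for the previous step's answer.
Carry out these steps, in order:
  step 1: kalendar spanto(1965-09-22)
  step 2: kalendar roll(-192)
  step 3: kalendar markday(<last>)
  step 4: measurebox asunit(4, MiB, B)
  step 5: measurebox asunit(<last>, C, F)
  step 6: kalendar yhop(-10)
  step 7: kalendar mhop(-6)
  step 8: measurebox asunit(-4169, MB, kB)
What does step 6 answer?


Answer: 1953-12-27

Derivation:
Step: kalendar spanto[d: 1965-09-22]
Result: 443
Step: kalendar roll[n: -192]
Result: 1963-12-27
Step: kalendar markday[d: <last>]
Result: 1963-12-27
Step: measurebox asunit[v: 4; u_from: MiB; u_to: B]
Result: 4194304
Step: measurebox asunit[v: <last>; u_from: C; u_to: F]
Result: 37748896/5
Step: kalendar yhop[n: -10]
Result: 1953-12-27
Step: kalendar mhop[n: -6]
Result: 1953-06-27
Step: measurebox asunit[v: -4169; u_from: MB; u_to: kB]
Result: -4169000


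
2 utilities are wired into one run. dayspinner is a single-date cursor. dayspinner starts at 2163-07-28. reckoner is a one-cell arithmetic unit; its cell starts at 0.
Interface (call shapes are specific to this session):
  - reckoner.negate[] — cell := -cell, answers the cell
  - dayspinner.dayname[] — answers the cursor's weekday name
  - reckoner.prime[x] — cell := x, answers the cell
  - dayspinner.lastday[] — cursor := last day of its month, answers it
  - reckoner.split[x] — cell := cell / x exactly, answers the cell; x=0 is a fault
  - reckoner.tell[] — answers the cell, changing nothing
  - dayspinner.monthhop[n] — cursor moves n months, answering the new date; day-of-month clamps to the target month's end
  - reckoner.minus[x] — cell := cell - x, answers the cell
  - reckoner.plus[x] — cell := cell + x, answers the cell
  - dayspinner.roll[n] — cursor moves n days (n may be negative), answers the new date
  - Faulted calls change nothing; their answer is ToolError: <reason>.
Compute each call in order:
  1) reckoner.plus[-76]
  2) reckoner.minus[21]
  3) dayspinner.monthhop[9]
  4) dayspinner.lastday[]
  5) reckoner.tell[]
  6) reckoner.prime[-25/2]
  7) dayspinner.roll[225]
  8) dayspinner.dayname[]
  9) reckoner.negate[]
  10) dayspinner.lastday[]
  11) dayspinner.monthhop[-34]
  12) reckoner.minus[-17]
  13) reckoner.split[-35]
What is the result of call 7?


Act: reckoner.plus[x: -76]
Obs: -76
Act: reckoner.minus[x: 21]
Obs: -97
Act: dayspinner.monthhop[n: 9]
Obs: 2164-04-28
Act: dayspinner.lastday[]
Obs: 2164-04-30
Act: reckoner.tell[]
Obs: -97
Act: reckoner.prime[x: -25/2]
Obs: -25/2
Act: dayspinner.roll[n: 225]
Obs: 2164-12-11
Act: dayspinner.dayname[]
Obs: Tuesday
Act: reckoner.negate[]
Obs: 25/2
Act: dayspinner.lastday[]
Obs: 2164-12-31
Act: dayspinner.monthhop[n: -34]
Obs: 2162-02-28
Act: reckoner.minus[x: -17]
Obs: 59/2
Act: reckoner.split[x: -35]
Obs: -59/70

Answer: 2164-12-11


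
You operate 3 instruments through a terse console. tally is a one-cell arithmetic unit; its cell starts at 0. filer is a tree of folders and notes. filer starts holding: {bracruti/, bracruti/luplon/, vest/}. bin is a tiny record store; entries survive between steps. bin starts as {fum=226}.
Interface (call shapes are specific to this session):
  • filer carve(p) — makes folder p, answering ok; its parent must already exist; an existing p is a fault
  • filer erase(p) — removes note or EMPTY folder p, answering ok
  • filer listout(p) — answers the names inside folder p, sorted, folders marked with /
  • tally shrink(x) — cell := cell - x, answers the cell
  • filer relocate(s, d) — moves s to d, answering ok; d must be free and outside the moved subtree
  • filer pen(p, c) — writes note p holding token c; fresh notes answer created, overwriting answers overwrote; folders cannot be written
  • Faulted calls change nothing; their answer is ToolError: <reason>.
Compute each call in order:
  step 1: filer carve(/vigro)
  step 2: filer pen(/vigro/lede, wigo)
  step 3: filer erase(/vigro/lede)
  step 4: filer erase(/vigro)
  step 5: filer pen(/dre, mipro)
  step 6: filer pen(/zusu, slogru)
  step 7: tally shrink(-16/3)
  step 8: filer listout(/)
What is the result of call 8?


Answer: [bracruti/, dre, vest/, zusu]

Derivation:
>> filer carve(/vigro)
<< ok
>> filer pen(/vigro/lede, wigo)
<< created
>> filer erase(/vigro/lede)
<< ok
>> filer erase(/vigro)
<< ok
>> filer pen(/dre, mipro)
<< created
>> filer pen(/zusu, slogru)
<< created
>> tally shrink(-16/3)
<< 16/3
>> filer listout(/)
<< [bracruti/, dre, vest/, zusu]


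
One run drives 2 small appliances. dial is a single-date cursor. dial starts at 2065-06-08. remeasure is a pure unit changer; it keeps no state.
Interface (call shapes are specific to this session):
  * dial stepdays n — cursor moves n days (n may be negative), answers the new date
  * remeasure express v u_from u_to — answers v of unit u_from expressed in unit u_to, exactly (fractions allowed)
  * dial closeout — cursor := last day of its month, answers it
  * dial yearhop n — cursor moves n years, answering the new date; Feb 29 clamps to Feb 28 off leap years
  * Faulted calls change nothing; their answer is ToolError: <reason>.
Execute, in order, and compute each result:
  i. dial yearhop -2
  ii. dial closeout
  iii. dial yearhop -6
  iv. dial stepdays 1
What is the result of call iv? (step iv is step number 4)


Answer: 2057-07-01

Derivation:
>>> dial yearhop -2
[out] 2063-06-08
>>> dial closeout
[out] 2063-06-30
>>> dial yearhop -6
[out] 2057-06-30
>>> dial stepdays 1
[out] 2057-07-01


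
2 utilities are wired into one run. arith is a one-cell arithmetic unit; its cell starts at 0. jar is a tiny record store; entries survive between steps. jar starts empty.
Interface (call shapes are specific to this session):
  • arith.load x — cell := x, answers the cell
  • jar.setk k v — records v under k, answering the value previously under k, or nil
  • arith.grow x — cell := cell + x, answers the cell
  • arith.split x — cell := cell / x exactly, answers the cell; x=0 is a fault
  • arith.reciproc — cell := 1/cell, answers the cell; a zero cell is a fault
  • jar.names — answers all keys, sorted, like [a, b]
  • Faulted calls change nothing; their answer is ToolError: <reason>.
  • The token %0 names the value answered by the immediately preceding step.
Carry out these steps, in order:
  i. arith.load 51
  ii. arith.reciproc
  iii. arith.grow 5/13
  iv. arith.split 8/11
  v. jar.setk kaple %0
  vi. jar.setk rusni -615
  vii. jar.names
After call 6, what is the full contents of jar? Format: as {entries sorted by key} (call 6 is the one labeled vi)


Answer: {kaple=737/1326, rusni=-615}

Derivation:
Invoking load with x: 51, giving 51.
Then reciproc, — result: 1/51.
I run grow with x: 5/13: 268/663.
I invoke split with x: 8/11, — result: 737/1326.
I try setk with k: kaple, v: %0, and see nil.
I call setk with k: rusni, v: -615: nil.
I use names(), → [kaple, rusni].


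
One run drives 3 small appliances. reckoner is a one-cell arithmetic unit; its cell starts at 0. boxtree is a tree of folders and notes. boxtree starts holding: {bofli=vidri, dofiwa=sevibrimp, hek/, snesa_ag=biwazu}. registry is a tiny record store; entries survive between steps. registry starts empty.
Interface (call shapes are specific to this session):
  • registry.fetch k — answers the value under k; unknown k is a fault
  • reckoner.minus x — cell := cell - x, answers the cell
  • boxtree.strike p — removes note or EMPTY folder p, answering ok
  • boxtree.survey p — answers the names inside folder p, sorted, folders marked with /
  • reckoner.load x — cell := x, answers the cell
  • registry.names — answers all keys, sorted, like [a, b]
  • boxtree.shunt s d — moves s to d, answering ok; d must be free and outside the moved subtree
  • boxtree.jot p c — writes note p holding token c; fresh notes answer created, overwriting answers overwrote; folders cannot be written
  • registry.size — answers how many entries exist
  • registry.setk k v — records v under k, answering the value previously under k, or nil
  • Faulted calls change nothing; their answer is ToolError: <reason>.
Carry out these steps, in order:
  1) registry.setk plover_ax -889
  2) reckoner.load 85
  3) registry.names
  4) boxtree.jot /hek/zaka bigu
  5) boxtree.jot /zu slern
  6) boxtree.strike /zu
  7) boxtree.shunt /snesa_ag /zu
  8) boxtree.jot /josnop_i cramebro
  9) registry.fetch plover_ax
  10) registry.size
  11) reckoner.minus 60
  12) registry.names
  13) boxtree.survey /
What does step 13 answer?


Answer: [bofli, dofiwa, hek/, josnop_i, zu]

Derivation:
$ registry.setk k='plover_ax' v='-889'
[out] nil
$ reckoner.load x='85'
[out] 85
$ registry.names
[out] [plover_ax]
$ boxtree.jot p='/hek/zaka' c='bigu'
[out] created
$ boxtree.jot p='/zu' c='slern'
[out] created
$ boxtree.strike p='/zu'
[out] ok
$ boxtree.shunt s='/snesa_ag' d='/zu'
[out] ok
$ boxtree.jot p='/josnop_i' c='cramebro'
[out] created
$ registry.fetch k='plover_ax'
[out] -889
$ registry.size
[out] 1
$ reckoner.minus x='60'
[out] 25
$ registry.names
[out] [plover_ax]
$ boxtree.survey p='/'
[out] [bofli, dofiwa, hek/, josnop_i, zu]
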